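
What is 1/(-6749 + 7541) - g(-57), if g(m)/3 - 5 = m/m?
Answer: -14255/792 ≈ -17.999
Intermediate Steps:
g(m) = 18 (g(m) = 15 + 3*(m/m) = 15 + 3*1 = 15 + 3 = 18)
1/(-6749 + 7541) - g(-57) = 1/(-6749 + 7541) - 1*18 = 1/792 - 18 = -14255/792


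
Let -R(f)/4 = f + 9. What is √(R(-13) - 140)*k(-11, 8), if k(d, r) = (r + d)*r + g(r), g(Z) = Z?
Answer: -32*I*√31 ≈ -178.17*I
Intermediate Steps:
R(f) = -36 - 4*f (R(f) = -4*(f + 9) = -4*(9 + f) = -36 - 4*f)
k(d, r) = r + r*(d + r) (k(d, r) = (r + d)*r + r = (d + r)*r + r = r*(d + r) + r = r + r*(d + r))
√(R(-13) - 140)*k(-11, 8) = √((-36 - 4*(-13)) - 140)*(8*(1 - 11 + 8)) = √((-36 + 52) - 140)*(8*(-2)) = √(16 - 140)*(-16) = √(-124)*(-16) = (2*I*√31)*(-16) = -32*I*√31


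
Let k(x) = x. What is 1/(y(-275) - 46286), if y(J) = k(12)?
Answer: -1/46274 ≈ -2.1610e-5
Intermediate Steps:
y(J) = 12
1/(y(-275) - 46286) = 1/(12 - 46286) = 1/(-46274) = -1/46274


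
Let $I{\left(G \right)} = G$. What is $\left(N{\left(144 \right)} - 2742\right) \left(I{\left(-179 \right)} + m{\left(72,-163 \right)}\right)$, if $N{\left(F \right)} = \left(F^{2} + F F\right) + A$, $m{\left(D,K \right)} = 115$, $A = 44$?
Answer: $-2481536$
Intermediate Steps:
$N{\left(F \right)} = 44 + 2 F^{2}$ ($N{\left(F \right)} = \left(F^{2} + F F\right) + 44 = \left(F^{2} + F^{2}\right) + 44 = 2 F^{2} + 44 = 44 + 2 F^{2}$)
$\left(N{\left(144 \right)} - 2742\right) \left(I{\left(-179 \right)} + m{\left(72,-163 \right)}\right) = \left(\left(44 + 2 \cdot 144^{2}\right) - 2742\right) \left(-179 + 115\right) = \left(\left(44 + 2 \cdot 20736\right) - 2742\right) \left(-64\right) = \left(\left(44 + 41472\right) - 2742\right) \left(-64\right) = \left(41516 - 2742\right) \left(-64\right) = 38774 \left(-64\right) = -2481536$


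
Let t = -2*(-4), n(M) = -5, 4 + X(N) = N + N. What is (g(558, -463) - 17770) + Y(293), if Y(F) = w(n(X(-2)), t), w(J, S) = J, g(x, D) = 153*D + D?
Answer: -89077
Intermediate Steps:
X(N) = -4 + 2*N (X(N) = -4 + (N + N) = -4 + 2*N)
t = 8
g(x, D) = 154*D
Y(F) = -5
(g(558, -463) - 17770) + Y(293) = (154*(-463) - 17770) - 5 = (-71302 - 17770) - 5 = -89072 - 5 = -89077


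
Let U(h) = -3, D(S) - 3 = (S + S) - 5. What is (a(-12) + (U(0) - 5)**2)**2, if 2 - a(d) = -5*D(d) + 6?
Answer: 4900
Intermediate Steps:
D(S) = -2 + 2*S (D(S) = 3 + ((S + S) - 5) = 3 + (2*S - 5) = 3 + (-5 + 2*S) = -2 + 2*S)
a(d) = -14 + 10*d (a(d) = 2 - (-5*(-2 + 2*d) + 6) = 2 - ((10 - 10*d) + 6) = 2 - (16 - 10*d) = 2 + (-16 + 10*d) = -14 + 10*d)
(a(-12) + (U(0) - 5)**2)**2 = ((-14 + 10*(-12)) + (-3 - 5)**2)**2 = ((-14 - 120) + (-8)**2)**2 = (-134 + 64)**2 = (-70)**2 = 4900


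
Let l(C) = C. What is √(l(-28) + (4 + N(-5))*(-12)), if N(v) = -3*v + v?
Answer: 14*I ≈ 14.0*I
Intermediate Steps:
N(v) = -2*v
√(l(-28) + (4 + N(-5))*(-12)) = √(-28 + (4 - 2*(-5))*(-12)) = √(-28 + (4 + 10)*(-12)) = √(-28 + 14*(-12)) = √(-28 - 168) = √(-196) = 14*I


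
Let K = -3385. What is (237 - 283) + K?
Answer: -3431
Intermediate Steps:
(237 - 283) + K = (237 - 283) - 3385 = -46 - 3385 = -3431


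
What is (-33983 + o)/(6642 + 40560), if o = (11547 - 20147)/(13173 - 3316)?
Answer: -111659677/155090038 ≈ -0.71997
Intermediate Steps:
o = -8600/9857 ≈ -0.87248
(-33983 + o)/(6642 + 40560) = (-33983 - 8600/9857)/(6642 + 40560) = -334979031/9857/47202 = -334979031/9857*1/47202 = -111659677/155090038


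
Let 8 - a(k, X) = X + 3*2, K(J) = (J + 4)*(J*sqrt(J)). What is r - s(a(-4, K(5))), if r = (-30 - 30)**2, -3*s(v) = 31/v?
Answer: 109306738/30363 - 465*sqrt(5)/10121 ≈ 3599.9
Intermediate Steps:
K(J) = J**(3/2)*(4 + J) (K(J) = (4 + J)*J**(3/2) = J**(3/2)*(4 + J))
a(k, X) = 2 - X (a(k, X) = 8 - (X + 3*2) = 8 - (X + 6) = 8 - (6 + X) = 8 + (-6 - X) = 2 - X)
s(v) = -31/(3*v)
r = 3600 (r = (-60)**2 = 3600)
r - s(a(-4, K(5))) = 3600 - (-31)/(3*(2 - 5**(3/2)*(4 + 5))) = 3600 - (-31)/(3*(2 - 5*sqrt(5)*9)) = 3600 - (-31)/(3*(2 - 45*sqrt(5))) = 3600 + 31/(3*(2 - 45*sqrt(5)))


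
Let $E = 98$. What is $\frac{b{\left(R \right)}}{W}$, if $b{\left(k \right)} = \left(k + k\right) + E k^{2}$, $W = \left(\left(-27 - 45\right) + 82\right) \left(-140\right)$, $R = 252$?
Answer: $- \frac{111141}{25} \approx -4445.6$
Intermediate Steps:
$W = -1400$ ($W = \left(\left(-27 - 45\right) + 82\right) \left(-140\right) = \left(-72 + 82\right) \left(-140\right) = 10 \left(-140\right) = -1400$)
$b{\left(k \right)} = 2 k + 98 k^{2}$ ($b{\left(k \right)} = \left(k + k\right) + 98 k^{2} = 2 k + 98 k^{2}$)
$\frac{b{\left(R \right)}}{W} = \frac{2 \cdot 252 \left(1 + 49 \cdot 252\right)}{-1400} = 2 \cdot 252 \left(1 + 12348\right) \left(- \frac{1}{1400}\right) = 2 \cdot 252 \cdot 12349 \left(- \frac{1}{1400}\right) = 6223896 \left(- \frac{1}{1400}\right) = - \frac{111141}{25}$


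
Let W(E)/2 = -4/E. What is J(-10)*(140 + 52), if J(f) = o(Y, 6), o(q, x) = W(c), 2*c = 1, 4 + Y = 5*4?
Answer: -3072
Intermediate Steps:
Y = 16 (Y = -4 + 5*4 = -4 + 20 = 16)
c = 1/2 (c = (1/2)*1 = 1/2 ≈ 0.50000)
W(E) = -8/E (W(E) = 2*(-4/E) = -8/E)
o(q, x) = -16 (o(q, x) = -8/1/2 = -8*2 = -16)
J(f) = -16
J(-10)*(140 + 52) = -16*(140 + 52) = -16*192 = -3072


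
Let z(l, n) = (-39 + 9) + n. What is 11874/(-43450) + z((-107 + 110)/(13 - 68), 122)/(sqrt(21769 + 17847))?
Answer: -5937/21725 + 23*sqrt(619)/1238 ≈ 0.18894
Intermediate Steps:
z(l, n) = -30 + n
11874/(-43450) + z((-107 + 110)/(13 - 68), 122)/(sqrt(21769 + 17847)) = 11874/(-43450) + (-30 + 122)/(sqrt(21769 + 17847)) = 11874*(-1/43450) + 92/(sqrt(39616)) = -5937/21725 + 92/((8*sqrt(619))) = -5937/21725 + 92*(sqrt(619)/4952) = -5937/21725 + 23*sqrt(619)/1238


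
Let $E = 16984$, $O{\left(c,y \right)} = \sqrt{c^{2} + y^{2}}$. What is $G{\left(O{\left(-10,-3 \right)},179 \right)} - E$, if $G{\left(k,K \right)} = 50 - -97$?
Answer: $-16837$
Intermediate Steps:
$G{\left(k,K \right)} = 147$ ($G{\left(k,K \right)} = 50 + 97 = 147$)
$G{\left(O{\left(-10,-3 \right)},179 \right)} - E = 147 - 16984 = -16837$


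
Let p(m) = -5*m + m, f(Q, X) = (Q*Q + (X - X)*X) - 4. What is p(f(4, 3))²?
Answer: 2304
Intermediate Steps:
f(Q, X) = -4 + Q² (f(Q, X) = (Q² + 0*X) - 4 = (Q² + 0) - 4 = Q² - 4 = -4 + Q²)
p(m) = -4*m
p(f(4, 3))² = (-4*(-4 + 4²))² = (-4*(-4 + 16))² = (-4*12)² = (-48)² = 2304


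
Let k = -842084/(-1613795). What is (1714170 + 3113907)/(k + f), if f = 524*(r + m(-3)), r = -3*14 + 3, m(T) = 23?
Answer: -7791526522215/13529215196 ≈ -575.90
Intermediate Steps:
k = 842084/1613795 (k = -842084*(-1/1613795) = 842084/1613795 ≈ 0.52180)
r = -39 (r = -42 + 3 = -39)
f = -8384 (f = 524*(-39 + 23) = 524*(-16) = -8384)
(1714170 + 3113907)/(k + f) = (1714170 + 3113907)/(842084/1613795 - 8384) = 4828077/(-13529215196/1613795) = 4828077*(-1613795/13529215196) = -7791526522215/13529215196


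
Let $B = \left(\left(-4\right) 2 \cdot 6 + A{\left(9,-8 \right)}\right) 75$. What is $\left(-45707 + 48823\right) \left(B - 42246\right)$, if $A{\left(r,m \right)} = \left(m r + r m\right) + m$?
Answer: $-178378536$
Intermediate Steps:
$A{\left(r,m \right)} = m + 2 m r$ ($A{\left(r,m \right)} = \left(m r + m r\right) + m = 2 m r + m = m + 2 m r$)
$B = -15000$ ($B = \left(\left(-4\right) 2 \cdot 6 - 8 \left(1 + 2 \cdot 9\right)\right) 75 = \left(\left(-8\right) 6 - 8 \left(1 + 18\right)\right) 75 = \left(-48 - 152\right) 75 = \left(-200\right) 75 = -15000$)
$\left(-45707 + 48823\right) \left(B - 42246\right) = \left(-45707 + 48823\right) \left(-15000 - 42246\right) = 3116 \left(-57246\right) = -178378536$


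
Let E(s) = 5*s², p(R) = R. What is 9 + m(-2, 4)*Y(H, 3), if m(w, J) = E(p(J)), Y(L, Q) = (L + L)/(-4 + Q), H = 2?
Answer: -311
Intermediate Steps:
Y(L, Q) = 2*L/(-4 + Q) (Y(L, Q) = (2*L)/(-4 + Q) = 2*L/(-4 + Q))
m(w, J) = 5*J²
9 + m(-2, 4)*Y(H, 3) = 9 + (5*4²)*(2*2/(-4 + 3)) = 9 + (5*16)*(2*2/(-1)) = 9 + 80*(2*2*(-1)) = 9 + 80*(-4) = 9 - 320 = -311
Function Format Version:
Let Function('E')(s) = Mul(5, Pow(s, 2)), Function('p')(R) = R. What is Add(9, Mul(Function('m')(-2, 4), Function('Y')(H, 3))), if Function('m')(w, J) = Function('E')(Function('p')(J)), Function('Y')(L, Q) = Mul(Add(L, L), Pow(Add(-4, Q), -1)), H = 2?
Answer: -311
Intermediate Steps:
Function('Y')(L, Q) = Mul(2, L, Pow(Add(-4, Q), -1)) (Function('Y')(L, Q) = Mul(Mul(2, L), Pow(Add(-4, Q), -1)) = Mul(2, L, Pow(Add(-4, Q), -1)))
Function('m')(w, J) = Mul(5, Pow(J, 2))
Add(9, Mul(Function('m')(-2, 4), Function('Y')(H, 3))) = Add(9, Mul(Mul(5, Pow(4, 2)), Mul(2, 2, Pow(Add(-4, 3), -1)))) = Add(9, Mul(Mul(5, 16), Mul(2, 2, Pow(-1, -1)))) = Add(9, Mul(80, Mul(2, 2, -1))) = Add(9, Mul(80, -4)) = Add(9, -320) = -311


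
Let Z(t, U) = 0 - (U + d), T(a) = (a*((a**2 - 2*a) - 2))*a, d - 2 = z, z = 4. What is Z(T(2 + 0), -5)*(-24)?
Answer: 24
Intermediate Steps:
d = 6 (d = 2 + 4 = 6)
T(a) = a**2*(-2 + a**2 - 2*a) (T(a) = (a*(-2 + a**2 - 2*a))*a = a**2*(-2 + a**2 - 2*a))
Z(t, U) = -6 - U (Z(t, U) = 0 - (U + 6) = 0 - (6 + U) = 0 + (-6 - U) = -6 - U)
Z(T(2 + 0), -5)*(-24) = (-6 - 1*(-5))*(-24) = (-6 + 5)*(-24) = -1*(-24) = 24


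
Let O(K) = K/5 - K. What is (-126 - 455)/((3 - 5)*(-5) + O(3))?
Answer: -2905/38 ≈ -76.447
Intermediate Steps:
O(K) = -4*K/5 (O(K) = K*(⅕) - K = K/5 - K = -4*K/5)
(-126 - 455)/((3 - 5)*(-5) + O(3)) = (-126 - 455)/((3 - 5)*(-5) - ⅘*3) = -581/(-2*(-5) - 12/5) = -581/(10 - 12/5) = -581/38/5 = -581*5/38 = -2905/38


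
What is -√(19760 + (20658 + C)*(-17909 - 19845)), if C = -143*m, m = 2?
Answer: -2*I*√192276182 ≈ -27733.0*I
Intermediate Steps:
C = -286 (C = -143*2 = -286)
-√(19760 + (20658 + C)*(-17909 - 19845)) = -√(19760 + (20658 - 286)*(-17909 - 19845)) = -√(19760 + 20372*(-37754)) = -√(19760 - 769124488) = -√(-769104728) = -2*I*√192276182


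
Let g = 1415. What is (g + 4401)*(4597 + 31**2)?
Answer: 32325328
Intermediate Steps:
(g + 4401)*(4597 + 31**2) = (1415 + 4401)*(4597 + 31**2) = 5816*(4597 + 961) = 5816*5558 = 32325328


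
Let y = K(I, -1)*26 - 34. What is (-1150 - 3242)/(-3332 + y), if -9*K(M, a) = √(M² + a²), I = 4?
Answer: 4402431/3373952 - 64233*√17/57357184 ≈ 1.3002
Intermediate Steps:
K(M, a) = -√(M² + a²)/9
y = -34 - 26*√17/9 (y = -√(4² + (-1)²)/9*26 - 34 = -√(16 + 1)/9*26 - 34 = -√17/9*26 - 34 = -26*√17/9 - 34 = -34 - 26*√17/9 ≈ -45.911)
(-1150 - 3242)/(-3332 + y) = (-1150 - 3242)/(-3332 + (-34 - 26*√17/9)) = -4392/(-3366 - 26*√17/9)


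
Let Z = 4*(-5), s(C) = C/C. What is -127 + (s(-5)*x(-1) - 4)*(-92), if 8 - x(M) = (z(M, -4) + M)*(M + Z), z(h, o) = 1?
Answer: -495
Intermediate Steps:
s(C) = 1
Z = -20
x(M) = 8 - (1 + M)*(-20 + M) (x(M) = 8 - (1 + M)*(M - 20) = 8 - (1 + M)*(-20 + M))
-127 + (s(-5)*x(-1) - 4)*(-92) = -127 + (1*(28 - 1*(-1)² + 19*(-1)) - 4)*(-92) = -127 + (1*(28 - 1*1 - 19) - 4)*(-92) = -127 + (1*(28 - 1 - 19) - 4)*(-92) = -127 + (1*8 - 4)*(-92) = -127 + (8 - 4)*(-92) = -127 + 4*(-92) = -127 - 368 = -495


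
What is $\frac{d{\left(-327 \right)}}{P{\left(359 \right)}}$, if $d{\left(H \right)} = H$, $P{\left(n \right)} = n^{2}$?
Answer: $- \frac{327}{128881} \approx -0.0025372$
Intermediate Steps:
$\frac{d{\left(-327 \right)}}{P{\left(359 \right)}} = - \frac{327}{359^{2}} = - \frac{327}{128881}$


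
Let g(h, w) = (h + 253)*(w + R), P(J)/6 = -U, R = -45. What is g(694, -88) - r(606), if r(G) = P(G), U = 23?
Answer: -125813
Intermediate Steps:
P(J) = -138 (P(J) = 6*(-1*23) = 6*(-23) = -138)
g(h, w) = (-45 + w)*(253 + h) (g(h, w) = (h + 253)*(w - 45) = (253 + h)*(-45 + w) = (-45 + w)*(253 + h))
r(G) = -138
g(694, -88) - r(606) = (-11385 - 45*694 + 253*(-88) + 694*(-88)) - 1*(-138) = (-11385 - 31230 - 22264 - 61072) + 138 = -125951 + 138 = -125813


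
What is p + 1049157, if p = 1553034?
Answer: 2602191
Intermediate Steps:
p + 1049157 = 1553034 + 1049157 = 2602191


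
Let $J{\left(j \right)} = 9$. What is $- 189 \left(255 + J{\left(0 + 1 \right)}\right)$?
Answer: $-49896$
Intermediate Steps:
$- 189 \left(255 + J{\left(0 + 1 \right)}\right) = - 189 \left(255 + 9\right) = \left(-189\right) 264 = -49896$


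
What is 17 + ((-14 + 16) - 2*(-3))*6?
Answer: 65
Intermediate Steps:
17 + ((-14 + 16) - 2*(-3))*6 = 17 + (2 + 6)*6 = 17 + 8*6 = 17 + 48 = 65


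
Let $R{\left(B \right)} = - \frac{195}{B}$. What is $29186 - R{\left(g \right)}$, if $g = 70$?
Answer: $\frac{408643}{14} \approx 29189.0$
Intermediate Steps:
$29186 - R{\left(g \right)} = 29186 - - \frac{195}{70} = 29186 - \left(-195\right) \frac{1}{70} = 29186 - - \frac{39}{14} = 29186 + \frac{39}{14} = \frac{408643}{14}$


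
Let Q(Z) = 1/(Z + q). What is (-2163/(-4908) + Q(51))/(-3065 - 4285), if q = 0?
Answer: -38407/613254600 ≈ -6.2628e-5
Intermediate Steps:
Q(Z) = 1/Z (Q(Z) = 1/(Z + 0) = 1/Z)
(-2163/(-4908) + Q(51))/(-3065 - 4285) = (-2163/(-4908) + 1/51)/(-3065 - 4285) = (-2163*(-1/4908) + 1/51)/(-7350) = (721/1636 + 1/51)*(-1/7350) = (38407/83436)*(-1/7350) = -38407/613254600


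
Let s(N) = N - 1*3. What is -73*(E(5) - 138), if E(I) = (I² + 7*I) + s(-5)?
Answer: 6278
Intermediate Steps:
s(N) = -3 + N (s(N) = N - 3 = -3 + N)
E(I) = -8 + I² + 7*I (E(I) = (I² + 7*I) + (-3 - 5) = (I² + 7*I) - 8 = -8 + I² + 7*I)
-73*(E(5) - 138) = -73*((-8 + 5² + 7*5) - 138) = -73*((-8 + 25 + 35) - 138) = -73*(52 - 138) = -73*(-86) = 6278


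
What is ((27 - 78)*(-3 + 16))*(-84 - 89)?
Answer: 114699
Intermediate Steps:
((27 - 78)*(-3 + 16))*(-84 - 89) = -51*13*(-173) = -663*(-173) = 114699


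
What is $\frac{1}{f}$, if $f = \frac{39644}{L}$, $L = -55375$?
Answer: $- \frac{55375}{39644} \approx -1.3968$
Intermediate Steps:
$f = - \frac{39644}{55375}$ ($f = \frac{39644}{-55375} = 39644 \left(- \frac{1}{55375}\right) = - \frac{39644}{55375} \approx -0.71592$)
$\frac{1}{f} = \frac{1}{- \frac{39644}{55375}} = - \frac{55375}{39644}$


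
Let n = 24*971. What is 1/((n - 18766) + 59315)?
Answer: 1/63853 ≈ 1.5661e-5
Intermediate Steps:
n = 23304
1/((n - 18766) + 59315) = 1/((23304 - 18766) + 59315) = 1/(4538 + 59315) = 1/63853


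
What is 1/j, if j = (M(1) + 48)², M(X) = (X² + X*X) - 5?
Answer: 1/2025 ≈ 0.00049383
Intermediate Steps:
M(X) = -5 + 2*X² (M(X) = (X² + X²) - 5 = 2*X² - 5 = -5 + 2*X²)
j = 2025 (j = ((-5 + 2*1²) + 48)² = ((-5 + 2*1) + 48)² = ((-5 + 2) + 48)² = (-3 + 48)² = 45² = 2025)
1/j = 1/2025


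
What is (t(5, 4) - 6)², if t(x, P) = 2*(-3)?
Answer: 144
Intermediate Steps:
t(x, P) = -6
(t(5, 4) - 6)² = (-6 - 6)² = (-12)² = 144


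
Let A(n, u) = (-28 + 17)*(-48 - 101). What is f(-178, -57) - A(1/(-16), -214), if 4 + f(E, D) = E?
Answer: -1821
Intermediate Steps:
f(E, D) = -4 + E
A(n, u) = 1639 (A(n, u) = -11*(-149) = 1639)
f(-178, -57) - A(1/(-16), -214) = (-4 - 178) - 1*1639 = -182 - 1639 = -1821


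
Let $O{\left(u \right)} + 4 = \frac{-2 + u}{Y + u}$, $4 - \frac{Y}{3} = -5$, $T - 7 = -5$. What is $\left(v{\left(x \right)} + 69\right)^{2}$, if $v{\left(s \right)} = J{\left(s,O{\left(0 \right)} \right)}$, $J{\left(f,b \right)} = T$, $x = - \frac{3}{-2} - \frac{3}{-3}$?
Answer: $5041$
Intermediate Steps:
$T = 2$ ($T = 7 - 5 = 2$)
$Y = 27$ ($Y = 12 - -15 = 12 + 15 = 27$)
$x = \frac{5}{2}$ ($x = \left(-3\right) \left(- \frac{1}{2}\right) - -1 = \frac{3}{2} + 1 = \frac{5}{2} \approx 2.5$)
$O{\left(u \right)} = -4 + \frac{-2 + u}{27 + u}$
$J{\left(f,b \right)} = 2$
$v{\left(s \right)} = 2$
$\left(v{\left(x \right)} + 69\right)^{2} = \left(2 + 69\right)^{2} = 71^{2} = 5041$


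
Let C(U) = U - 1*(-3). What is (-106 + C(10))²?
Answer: 8649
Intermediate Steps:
C(U) = 3 + U (C(U) = U + 3 = 3 + U)
(-106 + C(10))² = (-106 + (3 + 10))² = (-106 + 13)² = (-93)² = 8649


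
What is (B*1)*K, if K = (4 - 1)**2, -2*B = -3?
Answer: 27/2 ≈ 13.500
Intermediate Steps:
B = 3/2 (B = -1/2*(-3) = 3/2 ≈ 1.5000)
K = 9 (K = 3**2 = 9)
(B*1)*K = ((3/2)*1)*9 = (3/2)*9 = 27/2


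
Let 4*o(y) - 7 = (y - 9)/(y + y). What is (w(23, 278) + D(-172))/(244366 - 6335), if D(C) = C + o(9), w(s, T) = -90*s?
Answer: -8961/952124 ≈ -0.0094116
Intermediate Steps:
o(y) = 7/4 + (-9 + y)/(8*y) (o(y) = 7/4 + ((y - 9)/(y + y))/4 = 7/4 + ((-9 + y)/((2*y)))/4 = 7/4 + ((-9 + y)*(1/(2*y)))/4 = 7/4 + ((-9 + y)/(2*y))/4 = 7/4 + (-9 + y)/(8*y))
D(C) = 7/4 + C (D(C) = C + (3/8)*(-3 + 5*9)/9 = C + (3/8)*(⅑)*(-3 + 45) = C + (3/8)*(⅑)*42 = C + 7/4 = 7/4 + C)
(w(23, 278) + D(-172))/(244366 - 6335) = (-90*23 + (7/4 - 172))/(244366 - 6335) = (-2070 - 681/4)/238031 = -8961/4*1/238031 = -8961/952124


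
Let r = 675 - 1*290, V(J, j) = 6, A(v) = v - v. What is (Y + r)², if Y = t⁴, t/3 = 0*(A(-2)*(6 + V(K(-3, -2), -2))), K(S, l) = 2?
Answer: 148225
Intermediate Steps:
A(v) = 0
t = 0 (t = 3*(0*(0*(6 + 6))) = 3*(0*(0*12)) = 3*(0*0) = 3*0 = 0)
r = 385 (r = 675 - 290 = 385)
Y = 0 (Y = 0⁴ = 0)
(Y + r)² = (0 + 385)² = 385² = 148225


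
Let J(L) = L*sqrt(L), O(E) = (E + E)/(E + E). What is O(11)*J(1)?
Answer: 1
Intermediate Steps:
O(E) = 1 (O(E) = (2*E)/((2*E)) = (2*E)*(1/(2*E)) = 1)
J(L) = L**(3/2)
O(11)*J(1) = 1*1**(3/2) = 1*1 = 1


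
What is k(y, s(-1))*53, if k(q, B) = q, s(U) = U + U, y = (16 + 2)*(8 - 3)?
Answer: 4770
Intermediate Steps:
y = 90 (y = 18*5 = 90)
s(U) = 2*U
k(y, s(-1))*53 = 90*53 = 4770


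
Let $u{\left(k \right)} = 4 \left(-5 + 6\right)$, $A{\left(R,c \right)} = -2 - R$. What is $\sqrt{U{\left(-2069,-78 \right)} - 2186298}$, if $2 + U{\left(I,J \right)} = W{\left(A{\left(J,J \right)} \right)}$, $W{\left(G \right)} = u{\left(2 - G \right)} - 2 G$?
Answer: $4 i \sqrt{136653} \approx 1478.7 i$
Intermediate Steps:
$u{\left(k \right)} = 4$ ($u{\left(k \right)} = 4 \cdot 1 = 4$)
$W{\left(G \right)} = 4 - 2 G$
$U{\left(I,J \right)} = 6 + 2 J$ ($U{\left(I,J \right)} = -2 - \left(-4 + 2 \left(-2 - J\right)\right) = -2 + \left(4 + \left(4 + 2 J\right)\right) = -2 + \left(8 + 2 J\right) = 6 + 2 J$)
$\sqrt{U{\left(-2069,-78 \right)} - 2186298} = \sqrt{\left(6 + 2 \left(-78\right)\right) - 2186298} = \sqrt{\left(6 - 156\right) - 2186298} = \sqrt{-150 - 2186298} = \sqrt{-2186448} = 4 i \sqrt{136653}$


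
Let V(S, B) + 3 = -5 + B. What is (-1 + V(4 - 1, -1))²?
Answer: 100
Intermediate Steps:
V(S, B) = -8 + B (V(S, B) = -3 + (-5 + B) = -8 + B)
(-1 + V(4 - 1, -1))² = (-1 + (-8 - 1))² = (-1 - 9)² = (-10)² = 100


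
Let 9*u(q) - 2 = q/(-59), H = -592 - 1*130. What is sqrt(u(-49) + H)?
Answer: I*sqrt(22609685)/177 ≈ 26.864*I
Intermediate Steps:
H = -722 (H = -592 - 130 = -722)
u(q) = 2/9 - q/531 (u(q) = 2/9 + (q/(-59))/9 = 2/9 + (q*(-1/59))/9 = 2/9 + (-q/59)/9 = 2/9 - q/531)
sqrt(u(-49) + H) = sqrt((2/9 - 1/531*(-49)) - 722) = sqrt((2/9 + 49/531) - 722) = sqrt(167/531 - 722) = sqrt(-383215/531) = I*sqrt(22609685)/177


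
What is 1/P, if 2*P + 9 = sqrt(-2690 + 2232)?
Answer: -18/539 - 2*I*sqrt(458)/539 ≈ -0.033395 - 0.07941*I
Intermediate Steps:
P = -9/2 + I*sqrt(458)/2 (P = -9/2 + sqrt(-2690 + 2232)/2 = -9/2 + sqrt(-458)/2 = -9/2 + (I*sqrt(458))/2 = -9/2 + I*sqrt(458)/2 ≈ -4.5 + 10.7*I)
1/P = 1/(-9/2 + I*sqrt(458)/2)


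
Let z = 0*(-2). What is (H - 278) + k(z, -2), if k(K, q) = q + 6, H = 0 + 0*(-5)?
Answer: -274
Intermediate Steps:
H = 0 (H = 0 + 0 = 0)
z = 0
k(K, q) = 6 + q
(H - 278) + k(z, -2) = (0 - 278) + (6 - 2) = -278 + 4 = -274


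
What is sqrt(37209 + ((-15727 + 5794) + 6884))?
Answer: 4*sqrt(2135) ≈ 184.82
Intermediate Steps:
sqrt(37209 + ((-15727 + 5794) + 6884)) = sqrt(37209 + (-9933 + 6884)) = sqrt(37209 - 3049) = sqrt(34160) = 4*sqrt(2135)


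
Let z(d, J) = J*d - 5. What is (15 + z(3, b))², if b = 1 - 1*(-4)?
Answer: 625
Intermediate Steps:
b = 5 (b = 1 + 4 = 5)
z(d, J) = -5 + J*d
(15 + z(3, b))² = (15 + (-5 + 5*3))² = (15 + (-5 + 15))² = (15 + 10)² = 25² = 625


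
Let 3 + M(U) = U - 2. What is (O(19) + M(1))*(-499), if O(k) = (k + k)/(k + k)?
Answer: 1497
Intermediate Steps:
M(U) = -5 + U (M(U) = -3 + (U - 2) = -3 + (-2 + U) = -5 + U)
O(k) = 1 (O(k) = (2*k)/((2*k)) = (2*k)*(1/(2*k)) = 1)
(O(19) + M(1))*(-499) = (1 + (-5 + 1))*(-499) = (1 - 4)*(-499) = -3*(-499) = 1497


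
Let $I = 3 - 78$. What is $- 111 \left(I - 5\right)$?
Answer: $8880$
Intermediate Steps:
$I = -75$
$- 111 \left(I - 5\right) = - 111 \left(-75 - 5\right) = \left(-111\right) \left(-80\right) = 8880$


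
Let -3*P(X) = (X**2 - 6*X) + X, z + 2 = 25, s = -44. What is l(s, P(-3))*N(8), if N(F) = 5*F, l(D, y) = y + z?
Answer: 600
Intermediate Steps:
z = 23 (z = -2 + 25 = 23)
P(X) = -X**2/3 + 5*X/3 (P(X) = -((X**2 - 6*X) + X)/3 = -(X**2 - 5*X)/3 = -X**2/3 + 5*X/3)
l(D, y) = 23 + y (l(D, y) = y + 23 = 23 + y)
l(s, P(-3))*N(8) = (23 + (1/3)*(-3)*(5 - 1*(-3)))*(5*8) = (23 + (1/3)*(-3)*(5 + 3))*40 = (23 + (1/3)*(-3)*8)*40 = (23 - 8)*40 = 15*40 = 600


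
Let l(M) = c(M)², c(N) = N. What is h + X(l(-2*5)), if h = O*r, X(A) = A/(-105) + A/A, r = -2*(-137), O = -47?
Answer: -270437/21 ≈ -12878.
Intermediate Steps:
r = 274
l(M) = M²
X(A) = 1 - A/105 (X(A) = A*(-1/105) + 1 = -A/105 + 1 = 1 - A/105)
h = -12878 (h = -47*274 = -12878)
h + X(l(-2*5)) = -12878 + (1 - (-2*5)²/105) = -12878 + (1 - 1/105*(-10)²) = -12878 + (1 - 1/105*100) = -12878 + (1 - 20/21) = -12878 + 1/21 = -270437/21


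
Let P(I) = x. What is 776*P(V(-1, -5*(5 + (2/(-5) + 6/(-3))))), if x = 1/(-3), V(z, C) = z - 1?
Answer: -776/3 ≈ -258.67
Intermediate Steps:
V(z, C) = -1 + z
x = -1/3 ≈ -0.33333
P(I) = -1/3
776*P(V(-1, -5*(5 + (2/(-5) + 6/(-3))))) = 776*(-1/3) = -776/3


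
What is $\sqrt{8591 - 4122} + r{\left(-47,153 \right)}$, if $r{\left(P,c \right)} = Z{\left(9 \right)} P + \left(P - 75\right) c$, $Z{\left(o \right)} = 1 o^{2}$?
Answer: $-22473 + \sqrt{4469} \approx -22406.0$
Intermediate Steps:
$Z{\left(o \right)} = o^{2}$
$r{\left(P,c \right)} = 81 P + c \left(-75 + P\right)$ ($r{\left(P,c \right)} = 9^{2} P + \left(P - 75\right) c = 81 P + \left(-75 + P\right) c = 81 P + c \left(-75 + P\right)$)
$\sqrt{8591 - 4122} + r{\left(-47,153 \right)} = \sqrt{8591 - 4122} - 22473 = \sqrt{4469} - 22473 = -22473 + \sqrt{4469}$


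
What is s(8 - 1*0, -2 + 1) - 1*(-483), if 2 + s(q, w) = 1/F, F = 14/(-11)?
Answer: 6723/14 ≈ 480.21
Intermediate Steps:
F = -14/11 (F = 14*(-1/11) = -14/11 ≈ -1.2727)
s(q, w) = -39/14 (s(q, w) = -2 + 1/(-14/11) = -2 - 11/14 = -39/14)
s(8 - 1*0, -2 + 1) - 1*(-483) = -39/14 - 1*(-483) = -39/14 + 483 = 6723/14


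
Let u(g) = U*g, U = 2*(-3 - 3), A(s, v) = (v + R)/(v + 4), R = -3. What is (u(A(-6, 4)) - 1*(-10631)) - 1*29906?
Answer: -38553/2 ≈ -19277.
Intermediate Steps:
A(s, v) = (-3 + v)/(4 + v) (A(s, v) = (v - 3)/(v + 4) = (-3 + v)/(4 + v))
U = -12 (U = 2*(-6) = -12)
u(g) = -12*g
(u(A(-6, 4)) - 1*(-10631)) - 1*29906 = (-12*(-3 + 4)/(4 + 4) - 1*(-10631)) - 1*29906 = (-12/8 + 10631) - 29906 = (-3/2 + 10631) - 29906 = 21259/2 - 29906 = -38553/2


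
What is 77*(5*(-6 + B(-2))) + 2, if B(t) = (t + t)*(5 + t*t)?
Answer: -16168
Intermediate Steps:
B(t) = 2*t*(5 + t**2) (B(t) = (2*t)*(5 + t**2) = 2*t*(5 + t**2))
77*(5*(-6 + B(-2))) + 2 = 77*(5*(-6 + 2*(-2)*(5 + (-2)**2))) + 2 = 77*(5*(-6 + 2*(-2)*(5 + 4))) + 2 = 77*(5*(-6 + 2*(-2)*9)) + 2 = 77*(5*(-6 - 36)) + 2 = 77*(5*(-42)) + 2 = 77*(-210) + 2 = -16170 + 2 = -16168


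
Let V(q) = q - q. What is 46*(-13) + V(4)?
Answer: -598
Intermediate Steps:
V(q) = 0
46*(-13) + V(4) = 46*(-13) + 0 = -598 + 0 = -598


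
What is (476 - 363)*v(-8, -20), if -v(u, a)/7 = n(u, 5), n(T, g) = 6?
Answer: -4746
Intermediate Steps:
v(u, a) = -42 (v(u, a) = -7*6 = -42)
(476 - 363)*v(-8, -20) = (476 - 363)*(-42) = 113*(-42) = -4746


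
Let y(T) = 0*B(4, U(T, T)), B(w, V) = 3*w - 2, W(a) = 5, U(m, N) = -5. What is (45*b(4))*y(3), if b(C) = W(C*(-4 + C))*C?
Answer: 0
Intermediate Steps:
B(w, V) = -2 + 3*w
b(C) = 5*C
y(T) = 0 (y(T) = 0*(-2 + 3*4) = 0*(-2 + 12) = 0*10 = 0)
(45*b(4))*y(3) = (45*(5*4))*0 = (45*20)*0 = 900*0 = 0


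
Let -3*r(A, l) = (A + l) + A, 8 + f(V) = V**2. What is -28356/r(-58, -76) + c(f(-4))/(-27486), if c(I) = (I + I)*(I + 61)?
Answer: -32477653/73296 ≈ -443.10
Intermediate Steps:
f(V) = -8 + V**2
r(A, l) = -2*A/3 - l/3 (r(A, l) = -((A + l) + A)/3 = -(l + 2*A)/3 = -2*A/3 - l/3)
c(I) = 2*I*(61 + I) (c(I) = (2*I)*(61 + I) = 2*I*(61 + I))
-28356/r(-58, -76) + c(f(-4))/(-27486) = -28356/(-2/3*(-58) - 1/3*(-76)) + (2*(-8 + (-4)**2)*(61 + (-8 + (-4)**2)))/(-27486) = -28356/(116/3 + 76/3) + (2*(-8 + 16)*(61 + (-8 + 16)))*(-1/27486) = -28356/64 + (2*8*(61 + 8))*(-1/27486) = -28356*1/64 + (2*8*69)*(-1/27486) = -7089/16 + 1104*(-1/27486) = -7089/16 - 184/4581 = -32477653/73296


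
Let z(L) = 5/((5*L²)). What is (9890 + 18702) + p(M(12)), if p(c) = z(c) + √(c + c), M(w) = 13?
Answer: 4832049/169 + √26 ≈ 28597.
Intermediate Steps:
z(L) = L⁻² (z(L) = 5*(1/(5*L²)) = L⁻²)
p(c) = c⁻² + √2*√c (p(c) = c⁻² + √(c + c) = c⁻² + √(2*c) = c⁻² + √2*√c)
(9890 + 18702) + p(M(12)) = (9890 + 18702) + (1 + √2*13^(5/2))/13² = 28592 + (1 + √2*(169*√13))/169 = 28592 + (1 + 169*√26)/169 = 28592 + (1/169 + √26) = 4832049/169 + √26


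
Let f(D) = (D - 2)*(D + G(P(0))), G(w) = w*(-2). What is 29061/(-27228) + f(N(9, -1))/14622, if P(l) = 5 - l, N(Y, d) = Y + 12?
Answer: -69873215/66354636 ≈ -1.0530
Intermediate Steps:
N(Y, d) = 12 + Y
G(w) = -2*w
f(D) = (-10 + D)*(-2 + D) (f(D) = (D - 2)*(D - 2*(5 - 1*0)) = (-2 + D)*(D - 2*(5 + 0)) = (-2 + D)*(D - 2*5) = (-2 + D)*(D - 10) = (-2 + D)*(-10 + D) = (-10 + D)*(-2 + D))
29061/(-27228) + f(N(9, -1))/14622 = 29061/(-27228) + (20 + (12 + 9)**2 - 12*(12 + 9))/14622 = 29061*(-1/27228) + (20 + 21**2 - 12*21)*(1/14622) = -9687/9076 + (20 + 441 - 252)*(1/14622) = -9687/9076 + 209*(1/14622) = -9687/9076 + 209/14622 = -69873215/66354636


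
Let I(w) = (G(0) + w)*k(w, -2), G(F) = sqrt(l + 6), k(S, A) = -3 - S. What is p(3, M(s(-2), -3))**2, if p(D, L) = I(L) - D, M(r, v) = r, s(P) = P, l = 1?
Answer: (1 + sqrt(7))**2 ≈ 13.292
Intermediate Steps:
G(F) = sqrt(7) (G(F) = sqrt(1 + 6) = sqrt(7))
I(w) = (-3 - w)*(w + sqrt(7)) (I(w) = (sqrt(7) + w)*(-3 - w) = (w + sqrt(7))*(-3 - w) = (-3 - w)*(w + sqrt(7)))
p(D, L) = -D - (3 + L)*(L + sqrt(7)) (p(D, L) = -(3 + L)*(L + sqrt(7)) - D = -D - (3 + L)*(L + sqrt(7)))
p(3, M(s(-2), -3))**2 = (-1*3 - (3 - 2)*(-2 + sqrt(7)))**2 = (-3 - 1*1*(-2 + sqrt(7)))**2 = (-3 + (2 - sqrt(7)))**2 = (-1 - sqrt(7))**2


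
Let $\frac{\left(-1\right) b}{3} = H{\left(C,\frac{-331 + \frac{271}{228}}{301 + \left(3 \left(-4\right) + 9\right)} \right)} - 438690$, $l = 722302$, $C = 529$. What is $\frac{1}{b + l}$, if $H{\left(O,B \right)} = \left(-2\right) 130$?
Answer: $\frac{1}{2039152} \approx 4.904 \cdot 10^{-7}$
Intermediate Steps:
$H{\left(O,B \right)} = -260$
$b = 1316850$ ($b = - 3 \left(-260 - 438690\right) = \left(-3\right) \left(-438950\right) = 1316850$)
$\frac{1}{b + l} = \frac{1}{1316850 + 722302} = \frac{1}{2039152}$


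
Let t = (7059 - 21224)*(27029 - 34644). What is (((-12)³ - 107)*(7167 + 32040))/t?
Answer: -14388969/21573295 ≈ -0.66698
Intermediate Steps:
t = 107866475 (t = -14165*(-7615) = 107866475)
(((-12)³ - 107)*(7167 + 32040))/t = (((-12)³ - 107)*(7167 + 32040))/107866475 = ((-1728 - 107)*39207)*(1/107866475) = -1835*39207*(1/107866475) = -71944845*1/107866475 = -14388969/21573295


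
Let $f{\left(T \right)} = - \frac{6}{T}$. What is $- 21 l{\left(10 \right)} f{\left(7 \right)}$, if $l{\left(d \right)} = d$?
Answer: $180$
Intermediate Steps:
$- 21 l{\left(10 \right)} f{\left(7 \right)} = \left(-21\right) 10 \left(- \frac{6}{7}\right) = - 210 \left(\left(-6\right) \frac{1}{7}\right) = \left(-210\right) \left(- \frac{6}{7}\right) = 180$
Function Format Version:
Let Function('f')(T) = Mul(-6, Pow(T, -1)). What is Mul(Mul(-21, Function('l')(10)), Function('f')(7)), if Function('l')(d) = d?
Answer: 180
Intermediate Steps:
Mul(Mul(-21, Function('l')(10)), Function('f')(7)) = Mul(Mul(-21, 10), Mul(-6, Pow(7, -1))) = Mul(-210, Mul(-6, Rational(1, 7))) = Mul(-210, Rational(-6, 7)) = 180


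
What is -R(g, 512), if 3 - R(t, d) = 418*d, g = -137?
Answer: 214013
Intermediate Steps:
R(t, d) = 3 - 418*d
-R(g, 512) = -(3 - 418*512) = -(3 - 214016) = -1*(-214013) = 214013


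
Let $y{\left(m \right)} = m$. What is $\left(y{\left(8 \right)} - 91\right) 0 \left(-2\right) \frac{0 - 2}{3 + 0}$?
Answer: $0$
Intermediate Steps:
$\left(y{\left(8 \right)} - 91\right) 0 \left(-2\right) \frac{0 - 2}{3 + 0} = \left(8 - 91\right) 0 \left(-2\right) \frac{0 - 2}{3 + 0} = - 83 \cdot 0 \left(- \frac{2}{3}\right) = \left(-83\right) 0 = 0$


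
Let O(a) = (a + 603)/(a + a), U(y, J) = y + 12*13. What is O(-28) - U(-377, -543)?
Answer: 11801/56 ≈ 210.73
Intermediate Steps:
U(y, J) = 156 + y (U(y, J) = y + 156 = 156 + y)
O(a) = (603 + a)/(2*a) (O(a) = (603 + a)/((2*a)) = (603 + a)*(1/(2*a)) = (603 + a)/(2*a))
O(-28) - U(-377, -543) = (1/2)*(603 - 28)/(-28) - (156 - 377) = (1/2)*(-1/28)*575 - 1*(-221) = -575/56 + 221 = 11801/56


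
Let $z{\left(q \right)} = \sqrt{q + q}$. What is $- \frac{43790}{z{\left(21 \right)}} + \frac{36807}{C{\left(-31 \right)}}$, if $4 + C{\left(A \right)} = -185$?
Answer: $- \frac{12269}{63} - \frac{21895 \sqrt{42}}{21} \approx -6951.7$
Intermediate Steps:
$z{\left(q \right)} = \sqrt{2} \sqrt{q}$ ($z{\left(q \right)} = \sqrt{2 q} = \sqrt{2} \sqrt{q}$)
$C{\left(A \right)} = -189$ ($C{\left(A \right)} = -4 - 185 = -189$)
$- \frac{43790}{z{\left(21 \right)}} + \frac{36807}{C{\left(-31 \right)}} = - \frac{43790}{\sqrt{2} \sqrt{21}} + \frac{36807}{-189} = - \frac{43790}{\sqrt{42}} + 36807 \left(- \frac{1}{189}\right) = - 43790 \frac{\sqrt{42}}{42} - \frac{12269}{63} = - \frac{21895 \sqrt{42}}{21} - \frac{12269}{63} = - \frac{12269}{63} - \frac{21895 \sqrt{42}}{21}$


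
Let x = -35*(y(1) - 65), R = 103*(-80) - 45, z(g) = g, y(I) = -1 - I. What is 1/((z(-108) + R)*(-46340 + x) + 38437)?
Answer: 1/369288472 ≈ 2.7079e-9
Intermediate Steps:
R = -8285 (R = -8240 - 45 = -8285)
x = 2345 (x = -35*((-1 - 1*1) - 65) = -35*((-1 - 1) - 65) = -35*(-2 - 65) = -35*(-67) = 2345)
1/((z(-108) + R)*(-46340 + x) + 38437) = 1/((-108 - 8285)*(-46340 + 2345) + 38437) = 1/(-8393*(-43995) + 38437) = 1/(369250035 + 38437) = 1/369288472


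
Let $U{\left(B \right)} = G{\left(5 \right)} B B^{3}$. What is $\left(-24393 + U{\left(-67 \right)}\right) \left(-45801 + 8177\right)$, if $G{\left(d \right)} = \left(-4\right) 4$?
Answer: $12131570186296$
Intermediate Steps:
$G{\left(d \right)} = -16$
$U{\left(B \right)} = - 16 B^{4}$ ($U{\left(B \right)} = - 16 B B^{3} = - 16 B^{4}$)
$\left(-24393 + U{\left(-67 \right)}\right) \left(-45801 + 8177\right) = \left(-24393 - 16 \left(-67\right)^{4}\right) \left(-45801 + 8177\right) = \left(-24393 - 322417936\right) \left(-37624\right) = \left(-322442329\right) \left(-37624\right) = 12131570186296$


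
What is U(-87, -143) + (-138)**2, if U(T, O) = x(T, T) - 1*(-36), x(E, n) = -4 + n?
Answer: 18989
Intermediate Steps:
U(T, O) = 32 + T (U(T, O) = (-4 + T) - 1*(-36) = (-4 + T) + 36 = 32 + T)
U(-87, -143) + (-138)**2 = (32 - 87) + (-138)**2 = -55 + 19044 = 18989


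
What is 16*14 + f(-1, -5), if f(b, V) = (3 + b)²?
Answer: 228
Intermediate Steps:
16*14 + f(-1, -5) = 16*14 + (3 - 1)² = 224 + 2² = 224 + 4 = 228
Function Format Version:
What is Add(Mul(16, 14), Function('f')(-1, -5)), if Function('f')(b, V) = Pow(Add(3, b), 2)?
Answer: 228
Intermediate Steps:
Add(Mul(16, 14), Function('f')(-1, -5)) = Add(Mul(16, 14), Pow(Add(3, -1), 2)) = Add(224, Pow(2, 2)) = Add(224, 4) = 228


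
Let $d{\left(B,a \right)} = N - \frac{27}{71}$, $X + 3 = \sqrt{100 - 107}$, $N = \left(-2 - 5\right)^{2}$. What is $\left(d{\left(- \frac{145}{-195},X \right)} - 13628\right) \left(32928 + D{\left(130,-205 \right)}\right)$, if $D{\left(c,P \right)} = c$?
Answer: $- \frac{31872407888}{71} \approx -4.4891 \cdot 10^{8}$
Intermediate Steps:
$N = 49$ ($N = \left(-7\right)^{2} = 49$)
$X = -3 + i \sqrt{7}$ ($X = -3 + \sqrt{100 - 107} = -3 + \sqrt{-7} = -3 + i \sqrt{7} \approx -3.0 + 2.6458 i$)
$d{\left(B,a \right)} = \frac{3452}{71}$ ($d{\left(B,a \right)} = 49 - \frac{27}{71} = \frac{3452}{71}$)
$\left(d{\left(- \frac{145}{-195},X \right)} - 13628\right) \left(32928 + D{\left(130,-205 \right)}\right) = \left(\frac{3452}{71} - 13628\right) \left(32928 + 130\right) = \left(- \frac{964136}{71}\right) 33058 = - \frac{31872407888}{71}$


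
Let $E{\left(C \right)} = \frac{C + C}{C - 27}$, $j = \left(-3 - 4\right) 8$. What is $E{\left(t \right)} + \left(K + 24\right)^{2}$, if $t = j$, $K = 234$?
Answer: $\frac{5524924}{83} \approx 66565.0$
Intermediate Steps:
$j = -56$ ($j = \left(-7\right) 8 = -56$)
$t = -56$
$E{\left(C \right)} = \frac{2 C}{-27 + C}$
$E{\left(t \right)} + \left(K + 24\right)^{2} = 2 \left(-56\right) \frac{1}{-27 - 56} + \left(234 + 24\right)^{2} = 2 \left(-56\right) \frac{1}{-83} + 258^{2} = 2 \left(-56\right) \left(- \frac{1}{83}\right) + 66564 = \frac{112}{83} + 66564 = \frac{5524924}{83}$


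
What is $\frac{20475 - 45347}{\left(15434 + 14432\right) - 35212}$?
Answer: $\frac{12436}{2673} \approx 4.6525$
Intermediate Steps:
$\frac{20475 - 45347}{\left(15434 + 14432\right) - 35212} = - \frac{24872}{29866 - 35212} = - \frac{24872}{-5346} = \left(-24872\right) \left(- \frac{1}{5346}\right) = \frac{12436}{2673}$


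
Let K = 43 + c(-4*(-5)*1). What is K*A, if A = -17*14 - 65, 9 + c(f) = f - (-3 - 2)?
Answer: -17877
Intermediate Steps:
c(f) = -4 + f (c(f) = -9 + (f - (-3 - 2)) = -9 + (f - 1*(-5)) = -9 + (f + 5) = -9 + (5 + f) = -4 + f)
A = -303 (A = -238 - 65 = -303)
K = 59 (K = 43 + (-4 - 4*(-5)*1) = 43 + (-4 + 20*1) = 43 + (-4 + 20) = 43 + 16 = 59)
K*A = 59*(-303) = -17877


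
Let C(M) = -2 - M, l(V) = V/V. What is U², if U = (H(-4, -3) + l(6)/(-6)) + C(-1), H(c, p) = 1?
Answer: 1/36 ≈ 0.027778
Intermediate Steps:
l(V) = 1
U = -⅙ (U = (1 + 1/(-6)) + (-2 - 1*(-1)) = (1 + 1*(-⅙)) + (-2 + 1) = (1 - ⅙) - 1 = ⅚ - 1 = -⅙ ≈ -0.16667)
U² = (-⅙)² = 1/36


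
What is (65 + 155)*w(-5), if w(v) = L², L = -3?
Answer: 1980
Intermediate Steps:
w(v) = 9 (w(v) = (-3)² = 9)
(65 + 155)*w(-5) = (65 + 155)*9 = 220*9 = 1980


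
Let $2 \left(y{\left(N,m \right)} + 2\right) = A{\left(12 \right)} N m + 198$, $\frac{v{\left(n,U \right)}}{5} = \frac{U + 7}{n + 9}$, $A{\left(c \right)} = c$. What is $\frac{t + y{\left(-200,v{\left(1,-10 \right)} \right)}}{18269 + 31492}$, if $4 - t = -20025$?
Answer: $\frac{1154}{2619} \approx 0.44063$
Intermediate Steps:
$t = 20029$ ($t = 4 - -20025 = 4 + 20025 = 20029$)
$v{\left(n,U \right)} = \frac{5 \left(7 + U\right)}{9 + n}$ ($v{\left(n,U \right)} = 5 \frac{U + 7}{n + 9} = 5 \frac{7 + U}{9 + n} = \frac{5 \left(7 + U\right)}{9 + n}$)
$y{\left(N,m \right)} = 97 + 6 N m$ ($y{\left(N,m \right)} = -2 + \frac{12 N m + 198}{2} = -2 + \frac{198 + 12 N m}{2} = -2 + \left(99 + 6 N m\right) = 97 + 6 N m$)
$\frac{t + y{\left(-200,v{\left(1,-10 \right)} \right)}}{18269 + 31492} = \frac{20029 + \left(97 + 6 \left(-200\right) \frac{5 \left(7 - 10\right)}{9 + 1}\right)}{18269 + 31492} = \frac{20029 + \left(97 + 6 \left(-200\right) 5 \cdot \frac{1}{10} \left(-3\right)\right)}{49761} = \left(20029 + \left(97 + 6 \left(-200\right) 5 \cdot \frac{1}{10} \left(-3\right)\right)\right) \frac{1}{49761} = \left(20029 + \left(97 + 6 \left(-200\right) \left(- \frac{3}{2}\right)\right)\right) \frac{1}{49761} = \left(20029 + \left(97 + 1800\right)\right) \frac{1}{49761} = \left(20029 + 1897\right) \frac{1}{49761} = 21926 \cdot \frac{1}{49761} = \frac{1154}{2619}$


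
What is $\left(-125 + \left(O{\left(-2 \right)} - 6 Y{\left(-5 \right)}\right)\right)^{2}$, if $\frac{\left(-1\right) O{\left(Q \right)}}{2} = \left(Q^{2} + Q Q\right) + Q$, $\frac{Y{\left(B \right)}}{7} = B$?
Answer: $5329$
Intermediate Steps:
$Y{\left(B \right)} = 7 B$
$O{\left(Q \right)} = - 4 Q^{2} - 2 Q$ ($O{\left(Q \right)} = - 2 \left(\left(Q^{2} + Q Q\right) + Q\right) = - 2 \left(\left(Q^{2} + Q^{2}\right) + Q\right) = - 2 \left(2 Q^{2} + Q\right) = - 2 \left(Q + 2 Q^{2}\right) = - 4 Q^{2} - 2 Q$)
$\left(-125 + \left(O{\left(-2 \right)} - 6 Y{\left(-5 \right)}\right)\right)^{2} = \left(-125 - \left(- 4 \left(1 + 2 \left(-2\right)\right) + 6 \cdot 7 \left(-5\right)\right)\right)^{2} = \left(-125 - \left(-210 - 4 \left(1 - 4\right)\right)\right)^{2} = \left(-125 + \left(\left(-2\right) \left(-2\right) \left(-3\right) + 210\right)\right)^{2} = \left(-125 + \left(-12 + 210\right)\right)^{2} = \left(-125 + 198\right)^{2} = 73^{2} = 5329$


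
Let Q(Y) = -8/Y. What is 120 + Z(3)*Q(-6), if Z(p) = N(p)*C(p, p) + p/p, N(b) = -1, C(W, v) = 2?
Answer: 356/3 ≈ 118.67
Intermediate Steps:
Z(p) = -1 (Z(p) = -1*2 + p/p = -2 + 1 = -1)
120 + Z(3)*Q(-6) = 120 - (-8)/(-6) = 120 - (-8)*(-1)/6 = 120 - 1*4/3 = 120 - 4/3 = 356/3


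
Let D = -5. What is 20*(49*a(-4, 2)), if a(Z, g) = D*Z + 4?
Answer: 23520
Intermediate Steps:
a(Z, g) = 4 - 5*Z (a(Z, g) = -5*Z + 4 = 4 - 5*Z)
20*(49*a(-4, 2)) = 20*(49*(4 - 5*(-4))) = 20*(49*(4 + 20)) = 20*(49*24) = 20*1176 = 23520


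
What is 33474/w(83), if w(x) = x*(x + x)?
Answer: 16737/6889 ≈ 2.4295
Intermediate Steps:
w(x) = 2*x² (w(x) = x*(2*x) = 2*x²)
33474/w(83) = 33474/((2*83²)) = 33474/((2*6889)) = 33474/13778 = 33474*(1/13778) = 16737/6889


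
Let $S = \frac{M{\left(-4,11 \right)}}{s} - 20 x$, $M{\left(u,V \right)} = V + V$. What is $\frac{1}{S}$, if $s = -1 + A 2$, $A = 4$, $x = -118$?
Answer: $\frac{7}{16542} \approx 0.00042317$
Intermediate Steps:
$M{\left(u,V \right)} = 2 V$
$s = 7$ ($s = -1 + 4 \cdot 2 = -1 + 8 = 7$)
$S = \frac{16542}{7}$ ($S = \frac{2 \cdot 11}{7} - -2360 = 22 \cdot \frac{1}{7} + 2360 = \frac{22}{7} + 2360 = \frac{16542}{7} \approx 2363.1$)
$\frac{1}{S} = \frac{1}{\frac{16542}{7}} = \frac{7}{16542}$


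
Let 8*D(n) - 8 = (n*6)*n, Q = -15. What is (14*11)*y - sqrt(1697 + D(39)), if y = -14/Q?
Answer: 2156/15 - sqrt(11355)/2 ≈ 90.453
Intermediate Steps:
y = 14/15 (y = -14/(-15) = -14*(-1/15) = 14/15 ≈ 0.93333)
D(n) = 1 + 3*n**2/4 (D(n) = 1 + ((n*6)*n)/8 = 1 + ((6*n)*n)/8 = 1 + (6*n**2)/8 = 1 + 3*n**2/4)
(14*11)*y - sqrt(1697 + D(39)) = (14*11)*(14/15) - sqrt(1697 + (1 + (3/4)*39**2)) = 154*(14/15) - sqrt(1697 + (1 + (3/4)*1521)) = 2156/15 - sqrt(1697 + (1 + 4563/4)) = 2156/15 - sqrt(1697 + 4567/4) = 2156/15 - sqrt(11355/4) = 2156/15 - sqrt(11355)/2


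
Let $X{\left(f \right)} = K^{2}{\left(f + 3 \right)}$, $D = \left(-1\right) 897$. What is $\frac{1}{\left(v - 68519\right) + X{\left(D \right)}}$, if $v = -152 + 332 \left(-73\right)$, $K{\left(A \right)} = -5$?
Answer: $- \frac{1}{92882} \approx -1.0766 \cdot 10^{-5}$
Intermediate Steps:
$D = -897$
$v = -24388$ ($v = -152 - 24236 = -24388$)
$X{\left(f \right)} = 25$ ($X{\left(f \right)} = \left(-5\right)^{2} = 25$)
$\frac{1}{\left(v - 68519\right) + X{\left(D \right)}} = \frac{1}{\left(-24388 - 68519\right) + 25} = \frac{1}{-92907 + 25} = \frac{1}{-92882} = - \frac{1}{92882}$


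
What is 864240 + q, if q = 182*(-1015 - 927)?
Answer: 510796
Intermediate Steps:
q = -353444 (q = 182*(-1942) = -353444)
864240 + q = 864240 - 353444 = 510796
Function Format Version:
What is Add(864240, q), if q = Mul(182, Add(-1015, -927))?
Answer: 510796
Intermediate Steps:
q = -353444 (q = Mul(182, -1942) = -353444)
Add(864240, q) = Add(864240, -353444) = 510796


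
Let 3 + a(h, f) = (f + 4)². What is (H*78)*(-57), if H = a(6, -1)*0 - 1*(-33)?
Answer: -146718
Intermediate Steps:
a(h, f) = -3 + (4 + f)² (a(h, f) = -3 + (f + 4)² = -3 + (4 + f)²)
H = 33 (H = (-3 + (4 - 1)²)*0 - 1*(-33) = (-3 + 3²)*0 + 33 = (-3 + 9)*0 + 33 = 6*0 + 33 = 0 + 33 = 33)
(H*78)*(-57) = (33*78)*(-57) = 2574*(-57) = -146718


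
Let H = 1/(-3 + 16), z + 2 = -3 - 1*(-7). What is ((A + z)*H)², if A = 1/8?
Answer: 289/10816 ≈ 0.026720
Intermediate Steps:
A = ⅛ ≈ 0.12500
z = 2 (z = -2 + (-3 - 1*(-7)) = -2 + (-3 + 7) = -2 + 4 = 2)
H = 1/13 ≈ 0.076923
((A + z)*H)² = ((⅛ + 2)*(1/13))² = ((17/8)*(1/13))² = (17/104)² = 289/10816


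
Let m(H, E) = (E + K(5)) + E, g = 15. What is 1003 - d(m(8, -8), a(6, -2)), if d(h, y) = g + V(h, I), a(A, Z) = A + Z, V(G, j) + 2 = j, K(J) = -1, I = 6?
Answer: 984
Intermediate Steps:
V(G, j) = -2 + j
m(H, E) = -1 + 2*E (m(H, E) = (E - 1) + E = (-1 + E) + E = -1 + 2*E)
d(h, y) = 19 (d(h, y) = 15 + (-2 + 6) = 15 + 4 = 19)
1003 - d(m(8, -8), a(6, -2)) = 1003 - 1*19 = 1003 - 19 = 984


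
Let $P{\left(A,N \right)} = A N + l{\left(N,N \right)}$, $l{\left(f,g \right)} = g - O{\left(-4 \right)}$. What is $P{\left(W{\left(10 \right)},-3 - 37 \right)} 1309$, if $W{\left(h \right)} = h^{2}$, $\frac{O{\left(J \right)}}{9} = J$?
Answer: $-5241236$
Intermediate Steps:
$O{\left(J \right)} = 9 J$
$l{\left(f,g \right)} = 36 + g$ ($l{\left(f,g \right)} = g - 9 \left(-4\right) = g - -36 = g + 36 = 36 + g$)
$P{\left(A,N \right)} = 36 + N + A N$ ($P{\left(A,N \right)} = A N + \left(36 + N\right) = 36 + N + A N$)
$P{\left(W{\left(10 \right)},-3 - 37 \right)} 1309 = \left(36 - 40 + 10^{2} \left(-3 - 37\right)\right) 1309 = \left(36 - 40 + 100 \left(-3 - 37\right)\right) 1309 = \left(36 - 40 + 100 \left(-40\right)\right) 1309 = \left(36 - 40 - 4000\right) 1309 = \left(-4004\right) 1309 = -5241236$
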